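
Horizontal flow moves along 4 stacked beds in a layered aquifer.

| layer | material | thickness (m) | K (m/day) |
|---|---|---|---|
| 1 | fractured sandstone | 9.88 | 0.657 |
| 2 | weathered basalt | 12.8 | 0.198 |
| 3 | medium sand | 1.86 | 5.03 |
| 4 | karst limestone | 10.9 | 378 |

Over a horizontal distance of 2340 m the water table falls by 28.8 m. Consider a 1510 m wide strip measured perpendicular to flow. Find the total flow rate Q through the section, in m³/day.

76900

Flow is parallel to layering, so each bed carries its own Darcy discharge and the transmissivities add.
Σ(K_i·b_i) = 0.657×9.88 + 0.198×12.8 + 5.03×1.86 + 378×10.9 = 4139 m²/day.
Hydraulic gradient i = Δh / L = 28.8 / 2340 = 0.01231.
Q = Σ(K_i·b_i) · W · i = 4139 × 1510 × 0.01231 = 76914 m³/day.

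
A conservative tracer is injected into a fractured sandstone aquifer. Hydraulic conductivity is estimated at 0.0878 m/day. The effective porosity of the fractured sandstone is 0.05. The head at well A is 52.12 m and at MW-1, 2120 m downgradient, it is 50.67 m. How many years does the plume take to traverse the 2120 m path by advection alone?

4830

Hydraulic gradient i = (52.12 − 50.67) / 2120 = 1.45 / 2120 = 0.0006840.
Darcy flux q = K · i = 0.08780 × 0.0006840 = 6.005e-05 m/day.
Seepage velocity v = q / n_e = 6.005e-05 / 0.05 = 0.001201 m/day.
Travel time t = L / v = 2120 / 0.001201 = 1.765e+06 days = 4833 years.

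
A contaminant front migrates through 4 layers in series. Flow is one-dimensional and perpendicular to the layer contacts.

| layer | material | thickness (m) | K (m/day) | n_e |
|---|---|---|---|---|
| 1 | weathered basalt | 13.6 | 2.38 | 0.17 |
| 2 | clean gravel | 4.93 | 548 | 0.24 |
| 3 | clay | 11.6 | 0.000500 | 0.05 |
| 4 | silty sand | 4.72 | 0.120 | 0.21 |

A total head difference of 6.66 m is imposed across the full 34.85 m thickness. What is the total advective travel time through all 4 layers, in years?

48.4

With flow normal to the layers, continuity requires the same specific discharge q through every layer.
Σ(b_i/K_i) = 13.6/2.38 + 4.93/548 + 11.6/0.000500 + 4.72/0.120 = 23245 d.
q = Δh / Σ(b_i/K_i) = 6.66 / 23245 = 0.0002865 m/day.
In each layer the seepage velocity is v_i = q/n_i, so the layer transit time is t_i = b_i·n_i / q:
  layer 1 (weathered basalt): t_1 = 13.6 × 0.17 / 0.0002865 = 8069 d
  layer 2 (clean gravel): t_2 = 4.93 × 0.24 / 0.0002865 = 4130 d
  layer 3 (clay): t_3 = 11.6 × 0.05 / 0.0002865 = 2024 d
  layer 4 (silty sand): t_4 = 4.72 × 0.21 / 0.0002865 = 3460 d
Total t = Σ t_i = 17683 days = 48.41 years.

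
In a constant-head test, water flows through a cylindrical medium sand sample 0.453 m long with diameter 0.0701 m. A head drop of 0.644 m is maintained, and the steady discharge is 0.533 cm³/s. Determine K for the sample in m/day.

8.39

Cross-sectional area A = π·(d/2)² = π × (0.0701/2)² = 0.003859 m².
Convert discharge: 0.533 cm³/s = 5.330e-07 m³/s.
Darcy's law rearranged: K = Q·L / (A·Δh) = 5.330e-07 × 0.453 / (0.003859 × 0.644) = 9.714e-05 m/s = 8.393 m/day.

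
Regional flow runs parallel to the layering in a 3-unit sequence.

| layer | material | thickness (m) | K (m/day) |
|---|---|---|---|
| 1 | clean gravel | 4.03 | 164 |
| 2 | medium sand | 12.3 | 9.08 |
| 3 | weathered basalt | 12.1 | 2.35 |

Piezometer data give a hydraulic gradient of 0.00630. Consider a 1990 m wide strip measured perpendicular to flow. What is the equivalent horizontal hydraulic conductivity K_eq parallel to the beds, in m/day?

28.2

Flow is parallel to layering, so each bed carries its own Darcy discharge and the transmissivities add.
Σ(K_i·b_i) = 164×4.03 + 9.08×12.3 + 2.35×12.1 = 801.0 m²/day.
Total thickness b = 28.43 m, so K_eq = Σ(K_i·b_i)/b = 28.18 m/day.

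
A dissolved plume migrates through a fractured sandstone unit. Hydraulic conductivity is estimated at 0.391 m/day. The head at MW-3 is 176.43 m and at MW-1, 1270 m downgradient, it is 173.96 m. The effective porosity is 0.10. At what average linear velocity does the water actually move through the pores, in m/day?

0.00760

Hydraulic gradient i = (176.43 − 173.96) / 1270 = 2.47 / 1270 = 0.001945.
Darcy flux q = K · i = 0.3910 × 0.001945 = 0.0007604 m/day.
Seepage velocity v = q / n_e = 0.0007604 / 0.10 = 0.007604 m/day.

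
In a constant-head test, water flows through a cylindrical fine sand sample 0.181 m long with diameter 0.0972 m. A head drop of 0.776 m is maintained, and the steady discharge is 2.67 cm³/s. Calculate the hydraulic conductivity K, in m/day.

Cross-sectional area A = π·(d/2)² = π × (0.0972/2)² = 0.007420 m².
Convert discharge: 2.67 cm³/s = 2.670e-06 m³/s.
Darcy's law rearranged: K = Q·L / (A·Δh) = 2.670e-06 × 0.181 / (0.007420 × 0.776) = 8.393e-05 m/s = 7.251 m/day.

7.25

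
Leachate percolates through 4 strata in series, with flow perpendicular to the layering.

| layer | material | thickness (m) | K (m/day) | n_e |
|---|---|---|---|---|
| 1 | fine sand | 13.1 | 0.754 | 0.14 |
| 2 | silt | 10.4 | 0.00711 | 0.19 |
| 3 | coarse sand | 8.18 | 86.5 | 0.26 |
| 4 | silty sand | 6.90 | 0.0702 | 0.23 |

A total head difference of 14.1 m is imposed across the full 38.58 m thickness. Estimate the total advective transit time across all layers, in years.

With flow normal to the layers, continuity requires the same specific discharge q through every layer.
Σ(b_i/K_i) = 13.1/0.754 + 10.4/0.00711 + 8.18/86.5 + 6.90/0.0702 = 1578 d.
q = Δh / Σ(b_i/K_i) = 14.1 / 1578 = 0.008933 m/day.
In each layer the seepage velocity is v_i = q/n_i, so the layer transit time is t_i = b_i·n_i / q:
  layer 1 (fine sand): t_1 = 13.1 × 0.14 / 0.008933 = 205.3 d
  layer 2 (silt): t_2 = 10.4 × 0.19 / 0.008933 = 221.2 d
  layer 3 (coarse sand): t_3 = 8.18 × 0.26 / 0.008933 = 238.1 d
  layer 4 (silty sand): t_4 = 6.90 × 0.23 / 0.008933 = 177.7 d
Total t = Σ t_i = 842.3 days = 2.306 years.

2.31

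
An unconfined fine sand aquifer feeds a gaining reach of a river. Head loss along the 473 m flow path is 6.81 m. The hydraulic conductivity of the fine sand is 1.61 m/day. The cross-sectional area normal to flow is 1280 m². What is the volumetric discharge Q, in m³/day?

Hydraulic gradient i = Δh / L = 6.81 / 473 = 0.01440.
Darcy's law: Q = K · A · i = 1.610 × 1280 × 0.01440 = 29.67 m³/day.

29.7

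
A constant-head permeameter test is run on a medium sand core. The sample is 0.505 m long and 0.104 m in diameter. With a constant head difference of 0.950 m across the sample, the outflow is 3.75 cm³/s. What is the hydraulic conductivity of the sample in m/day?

20.3

Cross-sectional area A = π·(d/2)² = π × (0.104/2)² = 0.008495 m².
Convert discharge: 3.75 cm³/s = 3.750e-06 m³/s.
Darcy's law rearranged: K = Q·L / (A·Δh) = 3.750e-06 × 0.505 / (0.008495 × 0.950) = 0.0002347 m/s = 20.27 m/day.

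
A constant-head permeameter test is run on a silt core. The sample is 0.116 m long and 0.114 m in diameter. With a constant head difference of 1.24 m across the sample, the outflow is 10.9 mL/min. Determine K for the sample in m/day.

Cross-sectional area A = π·(d/2)² = π × (0.114/2)² = 0.01021 m².
Convert discharge: 10.9 mL/min = 1.817e-07 m³/s.
Darcy's law rearranged: K = Q·L / (A·Δh) = 1.817e-07 × 0.116 / (0.01021 × 1.24) = 1.665e-06 m/s = 0.1439 m/day.

0.144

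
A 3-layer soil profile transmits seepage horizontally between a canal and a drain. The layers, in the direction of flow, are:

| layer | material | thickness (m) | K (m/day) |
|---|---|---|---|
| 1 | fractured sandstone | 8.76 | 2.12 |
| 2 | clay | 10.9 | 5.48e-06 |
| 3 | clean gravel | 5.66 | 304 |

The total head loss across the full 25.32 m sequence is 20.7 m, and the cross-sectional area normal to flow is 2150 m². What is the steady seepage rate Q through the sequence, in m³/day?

Flow is perpendicular to layering, so the layers act in series and the equivalent K is the thickness-weighted harmonic mean.
Total thickness L = 8.76 + 10.9 + 5.66 = 25.32 m.
Σ(b_i/K_i) = 8.76/2.12 + 10.9/5.48e-06 + 5.66/304 = 1.989e+06 d.
K_eq = L / Σ(b_i/K_i) = 25.32 / 1.989e+06 = 1.273e-05 m/day.
Q = K_eq · A · (Δh/L) = 1.273e-05 × 2150 × (20.7/25.32) = 0.02237 m³/day.

0.0224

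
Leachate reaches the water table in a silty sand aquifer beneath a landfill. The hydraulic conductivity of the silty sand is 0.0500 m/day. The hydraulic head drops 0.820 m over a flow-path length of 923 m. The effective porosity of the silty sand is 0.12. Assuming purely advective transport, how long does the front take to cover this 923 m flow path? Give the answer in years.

Hydraulic gradient i = Δh / L = 0.820 / 923 = 0.0008884.
Darcy flux q = K · i = 0.05000 × 0.0008884 = 4.442e-05 m/day.
Seepage velocity v = q / n_e = 4.442e-05 / 0.12 = 0.0003702 m/day.
Travel time t = L / v = 923 / 0.0003702 = 2.493e+06 days = 6827 years.

6830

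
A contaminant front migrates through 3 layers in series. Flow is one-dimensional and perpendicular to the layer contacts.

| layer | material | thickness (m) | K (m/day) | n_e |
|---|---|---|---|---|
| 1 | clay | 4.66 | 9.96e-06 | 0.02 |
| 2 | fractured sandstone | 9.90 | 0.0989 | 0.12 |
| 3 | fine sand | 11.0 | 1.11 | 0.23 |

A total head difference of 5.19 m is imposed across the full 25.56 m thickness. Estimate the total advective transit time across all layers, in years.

With flow normal to the layers, continuity requires the same specific discharge q through every layer.
Σ(b_i/K_i) = 4.66/9.96e-06 + 9.90/0.0989 + 11.0/1.11 = 4.680e+05 d.
q = Δh / Σ(b_i/K_i) = 5.19 / 4.680e+05 = 1.109e-05 m/day.
In each layer the seepage velocity is v_i = q/n_i, so the layer transit time is t_i = b_i·n_i / q:
  layer 1 (clay): t_1 = 4.66 × 0.02 / 1.109e-05 = 8404 d
  layer 2 (fractured sandstone): t_2 = 9.90 × 0.12 / 1.109e-05 = 1.071e+05 d
  layer 3 (fine sand): t_3 = 11.0 × 0.23 / 1.109e-05 = 2.281e+05 d
Total t = Σ t_i = 3.437e+05 days = 940.9 years.

941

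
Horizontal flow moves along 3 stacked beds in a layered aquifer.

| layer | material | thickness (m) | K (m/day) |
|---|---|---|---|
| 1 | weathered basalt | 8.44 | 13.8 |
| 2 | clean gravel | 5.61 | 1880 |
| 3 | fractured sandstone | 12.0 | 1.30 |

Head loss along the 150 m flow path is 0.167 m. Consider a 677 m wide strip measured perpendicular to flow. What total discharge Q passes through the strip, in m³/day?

8050

Flow is parallel to layering, so each bed carries its own Darcy discharge and the transmissivities add.
Σ(K_i·b_i) = 13.8×8.44 + 1880×5.61 + 1.30×12.0 = 10679 m²/day.
Hydraulic gradient i = Δh / L = 0.167 / 150 = 0.001113.
Q = Σ(K_i·b_i) · W · i = 10679 × 677 × 0.001113 = 8049 m³/day.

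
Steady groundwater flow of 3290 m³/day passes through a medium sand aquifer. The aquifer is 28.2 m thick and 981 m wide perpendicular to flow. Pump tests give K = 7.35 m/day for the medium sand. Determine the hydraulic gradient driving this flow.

0.0162

Cross-sectional area A = 981 × 28.2 = 27664 m².
From Q = K·A·i, i = Q / (K·A) = 3290 / (7.350 × 27664) = 0.01618.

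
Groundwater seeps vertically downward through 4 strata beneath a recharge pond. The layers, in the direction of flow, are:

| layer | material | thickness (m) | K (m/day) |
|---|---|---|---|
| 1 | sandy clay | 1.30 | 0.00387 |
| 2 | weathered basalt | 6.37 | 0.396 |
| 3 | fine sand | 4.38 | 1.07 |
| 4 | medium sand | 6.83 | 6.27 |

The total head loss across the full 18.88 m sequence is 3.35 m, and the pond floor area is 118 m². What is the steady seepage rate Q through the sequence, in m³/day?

1.11

Flow is perpendicular to layering, so the layers act in series and the equivalent K is the thickness-weighted harmonic mean.
Total thickness L = 1.30 + 6.37 + 4.38 + 6.83 = 18.88 m.
Σ(b_i/K_i) = 1.30/0.00387 + 6.37/0.396 + 4.38/1.07 + 6.83/6.27 = 357.2 d.
K_eq = L / Σ(b_i/K_i) = 18.88 / 357.2 = 0.05286 m/day.
Q = K_eq · A · (Δh/L) = 0.05286 × 118 × (3.35/18.88) = 1.107 m³/day.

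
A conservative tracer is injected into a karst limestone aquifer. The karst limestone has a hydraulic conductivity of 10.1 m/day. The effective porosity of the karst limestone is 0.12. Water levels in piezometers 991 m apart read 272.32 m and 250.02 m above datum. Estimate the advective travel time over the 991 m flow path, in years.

1.43

Hydraulic gradient i = (272.32 − 250.02) / 991 = 22.3 / 991 = 0.02250.
Darcy flux q = K · i = 10.10 × 0.02250 = 0.2273 m/day.
Seepage velocity v = q / n_e = 0.2273 / 0.12 = 1.894 m/day.
Travel time t = L / v = 991 / 1.894 = 523.2 days = 1.433 years.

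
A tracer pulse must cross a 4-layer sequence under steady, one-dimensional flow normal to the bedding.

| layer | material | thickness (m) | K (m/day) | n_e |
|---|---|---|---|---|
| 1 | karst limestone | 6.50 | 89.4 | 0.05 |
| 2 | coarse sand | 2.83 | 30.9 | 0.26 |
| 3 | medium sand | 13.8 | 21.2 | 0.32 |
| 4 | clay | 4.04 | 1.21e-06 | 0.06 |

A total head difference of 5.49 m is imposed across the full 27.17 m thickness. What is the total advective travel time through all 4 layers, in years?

9520

With flow normal to the layers, continuity requires the same specific discharge q through every layer.
Σ(b_i/K_i) = 6.50/89.4 + 2.83/30.9 + 13.8/21.2 + 4.04/1.21e-06 = 3.339e+06 d.
q = Δh / Σ(b_i/K_i) = 5.49 / 3.339e+06 = 1.644e-06 m/day.
In each layer the seepage velocity is v_i = q/n_i, so the layer transit time is t_i = b_i·n_i / q:
  layer 1 (karst limestone): t_1 = 6.50 × 0.05 / 1.644e-06 = 1.977e+05 d
  layer 2 (coarse sand): t_2 = 2.83 × 0.26 / 1.644e-06 = 4.475e+05 d
  layer 3 (medium sand): t_3 = 13.8 × 0.32 / 1.644e-06 = 2.686e+06 d
  layer 4 (clay): t_4 = 4.04 × 0.06 / 1.644e-06 = 1.474e+05 d
Total t = Σ t_i = 3.478e+06 days = 9523 years.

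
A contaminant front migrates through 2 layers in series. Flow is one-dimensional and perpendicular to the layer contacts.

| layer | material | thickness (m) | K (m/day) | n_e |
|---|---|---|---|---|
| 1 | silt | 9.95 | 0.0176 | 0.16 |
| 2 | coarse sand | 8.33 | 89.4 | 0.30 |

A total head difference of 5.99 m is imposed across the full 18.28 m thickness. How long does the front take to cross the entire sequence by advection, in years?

With flow normal to the layers, continuity requires the same specific discharge q through every layer.
Σ(b_i/K_i) = 9.95/0.0176 + 8.33/89.4 = 565.4 d.
q = Δh / Σ(b_i/K_i) = 5.99 / 565.4 = 0.01059 m/day.
In each layer the seepage velocity is v_i = q/n_i, so the layer transit time is t_i = b_i·n_i / q:
  layer 1 (silt): t_1 = 9.95 × 0.16 / 0.01059 = 150.3 d
  layer 2 (coarse sand): t_2 = 8.33 × 0.30 / 0.01059 = 235.9 d
Total t = Σ t_i = 386.2 days = 1.057 years.

1.06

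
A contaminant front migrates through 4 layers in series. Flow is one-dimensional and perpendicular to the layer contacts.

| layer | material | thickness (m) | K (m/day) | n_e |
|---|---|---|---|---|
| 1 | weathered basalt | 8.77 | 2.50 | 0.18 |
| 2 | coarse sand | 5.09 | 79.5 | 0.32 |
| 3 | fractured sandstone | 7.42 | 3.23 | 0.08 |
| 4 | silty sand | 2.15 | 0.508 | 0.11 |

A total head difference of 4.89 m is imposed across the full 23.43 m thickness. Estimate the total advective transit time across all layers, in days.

With flow normal to the layers, continuity requires the same specific discharge q through every layer.
Σ(b_i/K_i) = 8.77/2.50 + 5.09/79.5 + 7.42/3.23 + 2.15/0.508 = 10.10 d.
q = Δh / Σ(b_i/K_i) = 4.89 / 10.10 = 0.4841 m/day.
In each layer the seepage velocity is v_i = q/n_i, so the layer transit time is t_i = b_i·n_i / q:
  layer 1 (weathered basalt): t_1 = 8.77 × 0.18 / 0.4841 = 3.261 d
  layer 2 (coarse sand): t_2 = 5.09 × 0.32 / 0.4841 = 3.365 d
  layer 3 (fractured sandstone): t_3 = 7.42 × 0.08 / 0.4841 = 1.226 d
  layer 4 (silty sand): t_4 = 2.15 × 0.11 / 0.4841 = 0.4886 d
Total t = Σ t_i = 8.340 days.

8.34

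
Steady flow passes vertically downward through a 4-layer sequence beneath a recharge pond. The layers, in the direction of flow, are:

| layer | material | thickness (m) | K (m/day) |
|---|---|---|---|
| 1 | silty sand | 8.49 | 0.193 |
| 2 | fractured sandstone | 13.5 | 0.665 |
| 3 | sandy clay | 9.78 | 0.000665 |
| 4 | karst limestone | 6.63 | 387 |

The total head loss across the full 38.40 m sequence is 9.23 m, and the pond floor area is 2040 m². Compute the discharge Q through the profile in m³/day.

Flow is perpendicular to layering, so the layers act in series and the equivalent K is the thickness-weighted harmonic mean.
Total thickness L = 8.49 + 13.5 + 9.78 + 6.63 = 38.40 m.
Σ(b_i/K_i) = 8.49/0.193 + 13.5/0.665 + 9.78/0.000665 + 6.63/387 = 14771 d.
K_eq = L / Σ(b_i/K_i) = 38.40 / 14771 = 0.002600 m/day.
Q = K_eq · A · (Δh/L) = 0.002600 × 2040 × (9.23/38.40) = 1.275 m³/day.

1.27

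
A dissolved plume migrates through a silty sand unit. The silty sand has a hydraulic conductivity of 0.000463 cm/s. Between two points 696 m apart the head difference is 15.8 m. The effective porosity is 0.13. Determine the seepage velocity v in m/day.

Convert K: 0.000463 cm/s × 864 = 0.4000 m/day.
Hydraulic gradient i = Δh / L = 15.8 / 696 = 0.02270.
Darcy flux q = K · i = 0.4000 × 0.02270 = 0.009081 m/day.
Seepage velocity v = q / n_e = 0.009081 / 0.13 = 0.06986 m/day.

0.0699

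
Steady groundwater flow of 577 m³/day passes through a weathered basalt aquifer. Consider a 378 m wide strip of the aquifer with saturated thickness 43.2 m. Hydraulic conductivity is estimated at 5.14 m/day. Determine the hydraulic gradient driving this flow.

Cross-sectional area A = 378 × 43.2 = 16330 m².
From Q = K·A·i, i = Q / (K·A) = 577 / (5.140 × 16330) = 0.006874.

0.00687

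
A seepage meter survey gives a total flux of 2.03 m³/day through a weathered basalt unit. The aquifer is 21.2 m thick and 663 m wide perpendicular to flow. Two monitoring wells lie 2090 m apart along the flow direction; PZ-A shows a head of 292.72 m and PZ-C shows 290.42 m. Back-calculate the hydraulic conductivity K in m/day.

0.131

Cross-sectional area A = 663 × 21.2 = 14056 m².
Hydraulic gradient i = (292.72 − 290.42) / 2090 = 2.3 / 2090 = 0.001100.
From Q = K·A·i, K = Q / (A·i) = 2.03 / (14056 × 0.001100) = 0.1312 m/day.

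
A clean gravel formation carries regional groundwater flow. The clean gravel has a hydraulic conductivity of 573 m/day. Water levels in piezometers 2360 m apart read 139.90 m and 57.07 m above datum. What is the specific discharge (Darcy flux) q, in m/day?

20.1

Hydraulic gradient i = (139.90 − 57.07) / 2360 = 82.83 / 2360 = 0.03510.
Specific discharge q = K · i = 573.0 × 0.03510 = 20.11 m/day.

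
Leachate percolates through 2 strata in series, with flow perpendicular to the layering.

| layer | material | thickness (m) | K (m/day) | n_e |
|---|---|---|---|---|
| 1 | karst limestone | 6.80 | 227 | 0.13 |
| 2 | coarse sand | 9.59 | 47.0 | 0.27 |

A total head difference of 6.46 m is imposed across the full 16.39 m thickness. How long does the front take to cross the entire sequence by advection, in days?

0.126

With flow normal to the layers, continuity requires the same specific discharge q through every layer.
Σ(b_i/K_i) = 6.80/227 + 9.59/47.0 = 0.2340 d.
q = Δh / Σ(b_i/K_i) = 6.46 / 0.2340 = 27.61 m/day.
In each layer the seepage velocity is v_i = q/n_i, so the layer transit time is t_i = b_i·n_i / q:
  layer 1 (karst limestone): t_1 = 6.80 × 0.13 / 27.61 = 0.03202 d
  layer 2 (coarse sand): t_2 = 9.59 × 0.27 / 27.61 = 0.09379 d
Total t = Σ t_i = 0.1258 days.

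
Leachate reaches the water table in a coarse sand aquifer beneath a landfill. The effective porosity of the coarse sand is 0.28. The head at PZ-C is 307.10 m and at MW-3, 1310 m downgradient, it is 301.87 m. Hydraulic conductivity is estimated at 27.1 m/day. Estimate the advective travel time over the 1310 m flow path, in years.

9.28

Hydraulic gradient i = (307.10 − 301.87) / 1310 = 5.23 / 1310 = 0.003992.
Darcy flux q = K · i = 27.10 × 0.003992 = 0.1082 m/day.
Seepage velocity v = q / n_e = 0.1082 / 0.28 = 0.3864 m/day.
Travel time t = L / v = 1310 / 0.3864 = 3390 days = 9.282 years.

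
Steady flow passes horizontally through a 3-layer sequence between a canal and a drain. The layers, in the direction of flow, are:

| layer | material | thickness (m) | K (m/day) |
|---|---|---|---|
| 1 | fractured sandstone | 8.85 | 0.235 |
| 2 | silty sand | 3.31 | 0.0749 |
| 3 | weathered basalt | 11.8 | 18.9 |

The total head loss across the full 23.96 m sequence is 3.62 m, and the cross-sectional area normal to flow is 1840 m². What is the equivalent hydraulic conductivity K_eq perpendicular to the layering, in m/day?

0.291

Flow is perpendicular to layering, so the layers act in series and the equivalent K is the thickness-weighted harmonic mean.
Total thickness L = 8.85 + 3.31 + 11.8 = 23.96 m.
Σ(b_i/K_i) = 8.85/0.235 + 3.31/0.0749 + 11.8/18.9 = 82.48 d.
K_eq = L / Σ(b_i/K_i) = 23.96 / 82.48 = 0.2905 m/day.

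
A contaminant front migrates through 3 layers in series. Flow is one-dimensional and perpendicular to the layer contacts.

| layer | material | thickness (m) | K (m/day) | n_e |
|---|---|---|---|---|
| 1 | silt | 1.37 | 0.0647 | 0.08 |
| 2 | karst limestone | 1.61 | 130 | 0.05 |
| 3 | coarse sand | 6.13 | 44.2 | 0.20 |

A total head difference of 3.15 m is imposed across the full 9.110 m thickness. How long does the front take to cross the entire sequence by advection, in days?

9.59

With flow normal to the layers, continuity requires the same specific discharge q through every layer.
Σ(b_i/K_i) = 1.37/0.0647 + 1.61/130 + 6.13/44.2 = 21.33 d.
q = Δh / Σ(b_i/K_i) = 3.15 / 21.33 = 0.1477 m/day.
In each layer the seepage velocity is v_i = q/n_i, so the layer transit time is t_i = b_i·n_i / q:
  layer 1 (silt): t_1 = 1.37 × 0.08 / 0.1477 = 0.7420 d
  layer 2 (karst limestone): t_2 = 1.61 × 0.05 / 0.1477 = 0.5450 d
  layer 3 (coarse sand): t_3 = 6.13 × 0.20 / 0.1477 = 8.300 d
Total t = Σ t_i = 9.587 days.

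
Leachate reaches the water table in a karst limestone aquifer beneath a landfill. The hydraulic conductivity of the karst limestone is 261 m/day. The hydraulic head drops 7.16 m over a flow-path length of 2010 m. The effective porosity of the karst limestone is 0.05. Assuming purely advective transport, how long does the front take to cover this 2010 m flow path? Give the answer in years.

0.296

Hydraulic gradient i = Δh / L = 7.16 / 2010 = 0.003562.
Darcy flux q = K · i = 261.0 × 0.003562 = 0.9297 m/day.
Seepage velocity v = q / n_e = 0.9297 / 0.05 = 18.59 m/day.
Travel time t = L / v = 2010 / 18.59 = 108.1 days = 0.2960 years.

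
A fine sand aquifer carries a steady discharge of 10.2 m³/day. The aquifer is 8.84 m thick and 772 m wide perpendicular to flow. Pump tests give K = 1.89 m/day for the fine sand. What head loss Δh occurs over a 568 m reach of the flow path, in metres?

0.449

Cross-sectional area A = 772 × 8.84 = 6824 m².
From Q = K·A·i, i = Q / (K·A) = 10.2 / (1.890 × 6824) = 0.0007908.
Head loss Δh = i · L = 0.0007908 × 568 = 0.4492 m.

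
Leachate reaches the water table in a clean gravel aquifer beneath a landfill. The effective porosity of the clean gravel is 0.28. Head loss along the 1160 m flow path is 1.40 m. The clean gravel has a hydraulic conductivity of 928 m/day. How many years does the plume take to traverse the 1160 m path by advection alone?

Hydraulic gradient i = Δh / L = 1.40 / 1160 = 0.001207.
Darcy flux q = K · i = 928.0 × 0.001207 = 1.120 m/day.
Seepage velocity v = q / n_e = 1.120 / 0.28 = 4.000 m/day.
Travel time t = L / v = 1160 / 4.000 = 290.0 days = 0.7940 years.

0.794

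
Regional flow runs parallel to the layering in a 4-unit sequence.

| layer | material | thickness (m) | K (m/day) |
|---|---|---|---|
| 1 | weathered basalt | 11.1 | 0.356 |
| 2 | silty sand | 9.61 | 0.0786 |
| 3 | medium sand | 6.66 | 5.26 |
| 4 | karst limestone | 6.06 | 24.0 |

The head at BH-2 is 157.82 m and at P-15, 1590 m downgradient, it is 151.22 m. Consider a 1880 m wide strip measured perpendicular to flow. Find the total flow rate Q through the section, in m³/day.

Flow is parallel to layering, so each bed carries its own Darcy discharge and the transmissivities add.
Σ(K_i·b_i) = 0.356×11.1 + 0.0786×9.61 + 5.26×6.66 + 24.0×6.06 = 185.2 m²/day.
Hydraulic gradient i = (157.82 − 151.22) / 1590 = 6.6 / 1590 = 0.004151.
Q = Σ(K_i·b_i) · W · i = 185.2 × 1880 × 0.004151 = 1445 m³/day.

1450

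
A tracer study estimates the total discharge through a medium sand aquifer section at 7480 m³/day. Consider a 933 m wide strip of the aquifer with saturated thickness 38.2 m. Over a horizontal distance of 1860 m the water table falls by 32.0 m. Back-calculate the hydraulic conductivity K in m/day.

12.2

Cross-sectional area A = 933 × 38.2 = 35641 m².
Hydraulic gradient i = Δh / L = 32.0 / 1860 = 0.01720.
From Q = K·A·i, K = Q / (A·i) = 7480 / (35641 × 0.01720) = 12.20 m/day.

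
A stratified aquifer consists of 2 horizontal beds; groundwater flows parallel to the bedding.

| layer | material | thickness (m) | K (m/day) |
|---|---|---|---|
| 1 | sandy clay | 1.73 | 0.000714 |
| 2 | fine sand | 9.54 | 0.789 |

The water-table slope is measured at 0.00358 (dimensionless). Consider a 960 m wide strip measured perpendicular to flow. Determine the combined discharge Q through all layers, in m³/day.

25.9

Flow is parallel to layering, so each bed carries its own Darcy discharge and the transmissivities add.
Σ(K_i·b_i) = 0.000714×1.73 + 0.789×9.54 = 7.528 m²/day.
Hydraulic gradient i = 0.00358.
Q = Σ(K_i·b_i) · W · i = 7.528 × 960 × 0.003580 = 25.87 m³/day.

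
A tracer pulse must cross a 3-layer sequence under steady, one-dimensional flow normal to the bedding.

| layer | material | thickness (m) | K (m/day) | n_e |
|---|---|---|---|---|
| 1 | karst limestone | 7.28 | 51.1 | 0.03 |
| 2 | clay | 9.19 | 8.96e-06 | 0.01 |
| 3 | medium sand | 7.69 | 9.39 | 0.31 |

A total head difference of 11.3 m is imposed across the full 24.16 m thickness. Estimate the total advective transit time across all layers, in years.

With flow normal to the layers, continuity requires the same specific discharge q through every layer.
Σ(b_i/K_i) = 7.28/51.1 + 9.19/8.96e-06 + 7.69/9.39 = 1.026e+06 d.
q = Δh / Σ(b_i/K_i) = 11.3 / 1.026e+06 = 1.102e-05 m/day.
In each layer the seepage velocity is v_i = q/n_i, so the layer transit time is t_i = b_i·n_i / q:
  layer 1 (karst limestone): t_1 = 7.28 × 0.03 / 1.102e-05 = 19824 d
  layer 2 (clay): t_2 = 9.19 × 0.01 / 1.102e-05 = 8342 d
  layer 3 (medium sand): t_3 = 7.69 × 0.31 / 1.102e-05 = 2.164e+05 d
Total t = Σ t_i = 2.445e+05 days = 669.5 years.

670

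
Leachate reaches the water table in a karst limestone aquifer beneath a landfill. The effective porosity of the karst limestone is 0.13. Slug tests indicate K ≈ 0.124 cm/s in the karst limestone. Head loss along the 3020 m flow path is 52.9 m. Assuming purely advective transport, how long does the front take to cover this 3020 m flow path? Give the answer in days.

209

Convert K: 0.124 cm/s × 864 = 107.1 m/day.
Hydraulic gradient i = Δh / L = 52.9 / 3020 = 0.01752.
Darcy flux q = K · i = 107.1 × 0.01752 = 1.877 m/day.
Seepage velocity v = q / n_e = 1.877 / 0.13 = 14.44 m/day.
Travel time t = L / v = 3020 / 14.44 = 209.2 days.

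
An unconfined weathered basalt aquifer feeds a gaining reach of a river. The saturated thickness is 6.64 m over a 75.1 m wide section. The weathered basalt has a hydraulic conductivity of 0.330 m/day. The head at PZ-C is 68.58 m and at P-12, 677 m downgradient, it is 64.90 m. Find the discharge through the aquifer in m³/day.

Cross-sectional area A = 75.1 × 6.64 = 498.7 m².
Hydraulic gradient i = (68.58 − 64.90) / 677 = 3.68 / 677 = 0.005436.
Darcy's law: Q = K · A · i = 0.3300 × 498.7 × 0.005436 = 0.8945 m³/day.

0.895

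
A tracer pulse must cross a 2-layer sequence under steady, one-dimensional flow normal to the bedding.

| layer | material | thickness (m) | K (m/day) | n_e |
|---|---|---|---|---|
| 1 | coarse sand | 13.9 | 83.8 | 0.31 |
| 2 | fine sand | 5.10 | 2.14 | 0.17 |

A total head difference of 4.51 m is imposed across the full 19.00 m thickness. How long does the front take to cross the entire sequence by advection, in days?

With flow normal to the layers, continuity requires the same specific discharge q through every layer.
Σ(b_i/K_i) = 13.9/83.8 + 5.10/2.14 = 2.549 d.
q = Δh / Σ(b_i/K_i) = 4.51 / 2.549 = 1.769 m/day.
In each layer the seepage velocity is v_i = q/n_i, so the layer transit time is t_i = b_i·n_i / q:
  layer 1 (coarse sand): t_1 = 13.9 × 0.31 / 1.769 = 2.435 d
  layer 2 (fine sand): t_2 = 5.10 × 0.17 / 1.769 = 0.4900 d
Total t = Σ t_i = 2.925 days.

2.93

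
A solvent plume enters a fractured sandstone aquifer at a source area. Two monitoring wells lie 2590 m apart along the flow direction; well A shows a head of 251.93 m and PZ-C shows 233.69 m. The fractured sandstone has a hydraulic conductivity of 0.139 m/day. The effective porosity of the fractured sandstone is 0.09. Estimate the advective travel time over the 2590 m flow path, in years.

652

Hydraulic gradient i = (251.93 − 233.69) / 2590 = 18.24 / 2590 = 0.007042.
Darcy flux q = K · i = 0.1390 × 0.007042 = 0.0009789 m/day.
Seepage velocity v = q / n_e = 0.0009789 / 0.09 = 0.01088 m/day.
Travel time t = L / v = 2590 / 0.01088 = 2.381e+05 days = 651.9 years.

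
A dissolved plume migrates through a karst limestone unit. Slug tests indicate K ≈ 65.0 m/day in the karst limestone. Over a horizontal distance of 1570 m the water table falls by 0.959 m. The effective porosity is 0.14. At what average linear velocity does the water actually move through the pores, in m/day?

0.284

Hydraulic gradient i = Δh / L = 0.959 / 1570 = 0.0006108.
Darcy flux q = K · i = 65.00 × 0.0006108 = 0.03970 m/day.
Seepage velocity v = q / n_e = 0.03970 / 0.14 = 0.2836 m/day.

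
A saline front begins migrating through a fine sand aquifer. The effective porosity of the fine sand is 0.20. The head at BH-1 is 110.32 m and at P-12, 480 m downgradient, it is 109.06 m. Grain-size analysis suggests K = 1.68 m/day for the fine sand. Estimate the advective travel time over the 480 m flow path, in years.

59.6

Hydraulic gradient i = (110.32 − 109.06) / 480 = 1.26 / 480 = 0.002625.
Darcy flux q = K · i = 1.680 × 0.002625 = 0.004410 m/day.
Seepage velocity v = q / n_e = 0.004410 / 0.20 = 0.02205 m/day.
Travel time t = L / v = 480 / 0.02205 = 21769 days = 59.60 years.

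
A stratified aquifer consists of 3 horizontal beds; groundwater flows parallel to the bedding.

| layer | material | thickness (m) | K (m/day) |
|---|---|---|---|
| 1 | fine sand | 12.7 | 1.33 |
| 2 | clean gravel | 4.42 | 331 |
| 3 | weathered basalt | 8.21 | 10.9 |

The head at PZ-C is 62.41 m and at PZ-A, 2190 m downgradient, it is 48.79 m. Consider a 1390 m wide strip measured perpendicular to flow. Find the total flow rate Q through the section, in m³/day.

Flow is parallel to layering, so each bed carries its own Darcy discharge and the transmissivities add.
Σ(K_i·b_i) = 1.33×12.7 + 331×4.42 + 10.9×8.21 = 1569 m²/day.
Hydraulic gradient i = (62.41 − 48.79) / 2190 = 13.62 / 2190 = 0.006219.
Q = Σ(K_i·b_i) · W · i = 1569 × 1390 × 0.006219 = 13567 m³/day.

13600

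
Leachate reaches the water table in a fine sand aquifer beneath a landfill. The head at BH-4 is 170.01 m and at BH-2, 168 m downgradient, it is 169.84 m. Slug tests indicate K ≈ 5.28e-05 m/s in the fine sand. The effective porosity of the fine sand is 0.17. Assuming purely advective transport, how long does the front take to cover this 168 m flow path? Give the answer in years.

Convert K: 5.28e-05 m/s × 86400 = 4.562 m/day.
Hydraulic gradient i = (170.01 − 169.84) / 168 = 0.17 / 168 = 0.001012.
Darcy flux q = K · i = 4.562 × 0.001012 = 0.004616 m/day.
Seepage velocity v = q / n_e = 0.004616 / 0.17 = 0.02715 m/day.
Travel time t = L / v = 168 / 0.02715 = 6187 days = 16.94 years.

16.9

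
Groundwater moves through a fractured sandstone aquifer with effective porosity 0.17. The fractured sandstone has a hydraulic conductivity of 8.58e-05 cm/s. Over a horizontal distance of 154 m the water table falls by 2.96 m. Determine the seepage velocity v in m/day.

Convert K: 8.58e-05 cm/s × 864 = 0.07413 m/day.
Hydraulic gradient i = Δh / L = 2.96 / 154 = 0.01922.
Darcy flux q = K · i = 0.07413 × 0.01922 = 0.001425 m/day.
Seepage velocity v = q / n_e = 0.001425 / 0.17 = 0.008382 m/day.

0.00838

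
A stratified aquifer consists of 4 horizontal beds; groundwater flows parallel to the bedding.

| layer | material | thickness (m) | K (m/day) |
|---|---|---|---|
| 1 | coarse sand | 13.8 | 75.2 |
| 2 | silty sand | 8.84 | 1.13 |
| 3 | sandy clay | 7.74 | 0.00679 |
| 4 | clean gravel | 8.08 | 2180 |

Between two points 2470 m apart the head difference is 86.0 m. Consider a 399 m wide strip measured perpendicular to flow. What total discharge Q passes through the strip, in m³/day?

Flow is parallel to layering, so each bed carries its own Darcy discharge and the transmissivities add.
Σ(K_i·b_i) = 75.2×13.8 + 1.13×8.84 + 0.00679×7.74 + 2180×8.08 = 18662 m²/day.
Hydraulic gradient i = Δh / L = 86.0 / 2470 = 0.03482.
Q = Σ(K_i·b_i) · W · i = 18662 × 399 × 0.03482 = 2.593e+05 m³/day.

259000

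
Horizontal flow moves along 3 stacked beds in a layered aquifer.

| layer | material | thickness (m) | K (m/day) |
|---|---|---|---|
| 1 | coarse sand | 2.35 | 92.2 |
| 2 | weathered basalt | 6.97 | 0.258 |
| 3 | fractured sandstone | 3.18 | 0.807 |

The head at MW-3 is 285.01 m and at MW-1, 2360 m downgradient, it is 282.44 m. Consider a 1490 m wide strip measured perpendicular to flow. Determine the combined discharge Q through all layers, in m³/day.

359

Flow is parallel to layering, so each bed carries its own Darcy discharge and the transmissivities add.
Σ(K_i·b_i) = 92.2×2.35 + 0.258×6.97 + 0.807×3.18 = 221.0 m²/day.
Hydraulic gradient i = (285.01 − 282.44) / 2360 = 2.57 / 2360 = 0.001089.
Q = Σ(K_i·b_i) · W · i = 221.0 × 1490 × 0.001089 = 358.6 m³/day.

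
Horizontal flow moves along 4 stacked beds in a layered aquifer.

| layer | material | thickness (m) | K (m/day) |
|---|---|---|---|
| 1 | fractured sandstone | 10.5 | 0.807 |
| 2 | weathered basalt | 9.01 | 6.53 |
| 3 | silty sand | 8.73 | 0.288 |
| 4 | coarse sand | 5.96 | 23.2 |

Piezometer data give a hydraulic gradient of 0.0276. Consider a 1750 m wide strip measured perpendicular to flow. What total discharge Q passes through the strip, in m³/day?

10100

Flow is parallel to layering, so each bed carries its own Darcy discharge and the transmissivities add.
Σ(K_i·b_i) = 0.807×10.5 + 6.53×9.01 + 0.288×8.73 + 23.2×5.96 = 208.1 m²/day.
Hydraulic gradient i = 0.0276.
Q = Σ(K_i·b_i) · W · i = 208.1 × 1750 × 0.02760 = 10051 m³/day.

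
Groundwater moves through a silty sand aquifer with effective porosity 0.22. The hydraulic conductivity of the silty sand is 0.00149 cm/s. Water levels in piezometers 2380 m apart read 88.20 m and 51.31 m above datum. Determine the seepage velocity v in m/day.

0.0907

Convert K: 0.00149 cm/s × 864 = 1.287 m/day.
Hydraulic gradient i = (88.20 − 51.31) / 2380 = 36.89 / 2380 = 0.01550.
Darcy flux q = K · i = 1.287 × 0.01550 = 0.01995 m/day.
Seepage velocity v = q / n_e = 0.01995 / 0.22 = 0.09070 m/day.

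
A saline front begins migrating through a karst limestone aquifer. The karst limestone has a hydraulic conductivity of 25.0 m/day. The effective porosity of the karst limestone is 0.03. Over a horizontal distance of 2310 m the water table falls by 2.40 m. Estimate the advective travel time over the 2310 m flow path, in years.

7.30

Hydraulic gradient i = Δh / L = 2.40 / 2310 = 0.001039.
Darcy flux q = K · i = 25.00 × 0.001039 = 0.02597 m/day.
Seepage velocity v = q / n_e = 0.02597 / 0.03 = 0.8658 m/day.
Travel time t = L / v = 2310 / 0.8658 = 2668 days = 7.305 years.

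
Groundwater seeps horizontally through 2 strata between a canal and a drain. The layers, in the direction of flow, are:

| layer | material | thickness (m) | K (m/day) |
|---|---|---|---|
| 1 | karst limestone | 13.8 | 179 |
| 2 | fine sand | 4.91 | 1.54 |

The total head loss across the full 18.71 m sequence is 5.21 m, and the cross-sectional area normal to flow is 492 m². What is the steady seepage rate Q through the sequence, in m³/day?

Flow is perpendicular to layering, so the layers act in series and the equivalent K is the thickness-weighted harmonic mean.
Total thickness L = 13.8 + 4.91 = 18.71 m.
Σ(b_i/K_i) = 13.8/179 + 4.91/1.54 = 3.265 d.
K_eq = L / Σ(b_i/K_i) = 18.71 / 3.265 = 5.730 m/day.
Q = K_eq · A · (Δh/L) = 5.730 × 492 × (5.21/18.71) = 785.0 m³/day.

785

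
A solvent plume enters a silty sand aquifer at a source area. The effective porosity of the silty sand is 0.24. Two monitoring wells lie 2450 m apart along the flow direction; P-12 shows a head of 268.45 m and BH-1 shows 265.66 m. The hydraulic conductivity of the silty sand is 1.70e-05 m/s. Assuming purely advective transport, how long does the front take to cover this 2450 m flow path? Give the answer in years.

962

Convert K: 1.70e-05 m/s × 86400 = 1.469 m/day.
Hydraulic gradient i = (268.45 − 265.66) / 2450 = 2.79 / 2450 = 0.001139.
Darcy flux q = K · i = 1.469 × 0.001139 = 0.001673 m/day.
Seepage velocity v = q / n_e = 0.001673 / 0.24 = 0.006969 m/day.
Travel time t = L / v = 2450 / 0.006969 = 3.515e+05 days = 962.5 years.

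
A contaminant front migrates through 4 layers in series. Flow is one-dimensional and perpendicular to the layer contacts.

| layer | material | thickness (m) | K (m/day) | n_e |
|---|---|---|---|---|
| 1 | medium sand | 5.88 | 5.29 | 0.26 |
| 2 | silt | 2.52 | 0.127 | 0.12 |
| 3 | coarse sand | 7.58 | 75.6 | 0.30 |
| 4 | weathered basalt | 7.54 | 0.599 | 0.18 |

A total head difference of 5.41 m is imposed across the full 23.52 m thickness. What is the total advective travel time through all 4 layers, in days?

With flow normal to the layers, continuity requires the same specific discharge q through every layer.
Σ(b_i/K_i) = 5.88/5.29 + 2.52/0.127 + 7.58/75.6 + 7.54/0.599 = 33.64 d.
q = Δh / Σ(b_i/K_i) = 5.41 / 33.64 = 0.1608 m/day.
In each layer the seepage velocity is v_i = q/n_i, so the layer transit time is t_i = b_i·n_i / q:
  layer 1 (medium sand): t_1 = 5.88 × 0.26 / 0.1608 = 9.507 d
  layer 2 (silt): t_2 = 2.52 × 0.12 / 0.1608 = 1.880 d
  layer 3 (coarse sand): t_3 = 7.58 × 0.30 / 0.1608 = 14.14 d
  layer 4 (weathered basalt): t_4 = 7.54 × 0.18 / 0.1608 = 8.440 d
Total t = Σ t_i = 33.97 days.

34.0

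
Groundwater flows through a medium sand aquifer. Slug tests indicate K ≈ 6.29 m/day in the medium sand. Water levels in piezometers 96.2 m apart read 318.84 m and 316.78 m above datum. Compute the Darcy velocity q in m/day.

0.135

Hydraulic gradient i = (318.84 − 316.78) / 96.2 = 2.06 / 96.2 = 0.02141.
Specific discharge q = K · i = 6.290 × 0.02141 = 0.1347 m/day.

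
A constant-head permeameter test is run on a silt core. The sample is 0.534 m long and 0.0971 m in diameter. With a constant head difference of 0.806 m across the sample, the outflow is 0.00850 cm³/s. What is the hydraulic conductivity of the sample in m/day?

0.0657

Cross-sectional area A = π·(d/2)² = π × (0.0971/2)² = 0.007405 m².
Convert discharge: 0.00850 cm³/s = 8.500e-09 m³/s.
Darcy's law rearranged: K = Q·L / (A·Δh) = 8.500e-09 × 0.534 / (0.007405 × 0.806) = 7.605e-07 m/s = 0.06571 m/day.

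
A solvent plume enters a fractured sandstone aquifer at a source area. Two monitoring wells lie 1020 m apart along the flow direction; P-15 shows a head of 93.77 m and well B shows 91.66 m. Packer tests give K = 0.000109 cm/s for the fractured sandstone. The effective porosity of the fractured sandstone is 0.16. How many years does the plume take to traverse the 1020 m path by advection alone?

Convert K: 0.000109 cm/s × 864 = 0.09418 m/day.
Hydraulic gradient i = (93.77 − 91.66) / 1020 = 2.11 / 1020 = 0.002069.
Darcy flux q = K · i = 0.09418 × 0.002069 = 0.0001948 m/day.
Seepage velocity v = q / n_e = 0.0001948 / 0.16 = 0.001218 m/day.
Travel time t = L / v = 1020 / 0.001218 = 8.377e+05 days = 2294 years.

2290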